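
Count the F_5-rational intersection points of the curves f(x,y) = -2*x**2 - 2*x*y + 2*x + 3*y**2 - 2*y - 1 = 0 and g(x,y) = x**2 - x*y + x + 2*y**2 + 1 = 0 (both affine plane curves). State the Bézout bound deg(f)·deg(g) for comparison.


Common zeros: ∅; count = 0; Bézout bound = 4.

deg(f) = 2, deg(g) = 2, so Bézout bound = 4.
Scan x ∈ F_5. For each x, list the y ∈ F_5 with f(x, y) ≡ 0 and those with g(x, y) ≡ 0 (mod 5); the common zeros in that column are the intersection.
  x = 0: f ≡ 0 at y ∈ {1, 3}; g ≡ 0 at y ∈ ∅; common: ∅.
  x = 1: f ≡ 0 at y ∈ ∅; g ≡ 0 at y ∈ ∅; common: ∅.
  x = 2: f ≡ 0 at y ∈ {0, 2}; g ≡ 0 at y ∈ ∅; common: ∅.
  x = 3: f ≡ 0 at y ∈ {3}; g ≡ 0 at y ∈ {2}; common: ∅.
  x = 4: f ≡ 0 at y ∈ {0}; g ≡ 0 at y ∈ ∅; common: ∅.
Collecting: common zeros = ∅, so the count is 0.
Comparison with the Bézout bound: 0 ≤ 4 = deg(f)·deg(g), as expected for curves with no common component (the affine F_5-count falls short of the bound because intersections may lie at infinity, over extension fields, or carry multiplicity).


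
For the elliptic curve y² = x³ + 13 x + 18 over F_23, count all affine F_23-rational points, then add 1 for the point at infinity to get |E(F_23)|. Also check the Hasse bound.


Affine points = {(0, 8), (0, 15), (1, 3), (1, 20), (2, 11), (2, 12), (5, 1), (5, 22), (6, 6), (6, 17), (8, 6), (8, 17), (9, 6), (9, 17), (12, 4), (12, 19), (14, 0), (15, 0), (17, 0), (18, 9), (18, 14), (22, 2), (22, 21)}; affine count = 23; |E(F_23)| = 24.

Discriminant check: Δ ∝ 4a³ + 27b² = 4·13³ + 27·18² = 4·2197 + 27·324 ≡ 10 (mod 23). Nonzero ⇒ E is nonsingular.
For each x ∈ F_23, compute rhs = x³ + 13·x + 18 mod 23, then count y ∈ F_23 with y² ≡ rhs.
  x = 0: rhs = 18, matching y values: 8, 15 (2 points).
  x = 1: rhs = 9, matching y values: 3, 20 (2 points).
  x = 2: rhs = 6, matching y values: 11, 12 (2 points).
  x = 3: rhs = 15, matching y values: none (0 points).
  x = 4: rhs = 19, matching y values: none (0 points).
  x = 5: rhs = 1, matching y values: 1, 22 (2 points).
  x = 6: rhs = 13, matching y values: 6, 17 (2 points).
  x = 7: rhs = 15, matching y values: none (0 points).
  x = 8: rhs = 13, matching y values: 6, 17 (2 points).
  x = 9: rhs = 13, matching y values: 6, 17 (2 points).
  x = 10: rhs = 21, matching y values: none (0 points).
  x = 11: rhs = 20, matching y values: none (0 points).
  x = 12: rhs = 16, matching y values: 4, 19 (2 points).
  x = 13: rhs = 15, matching y values: none (0 points).
  x = 14: rhs = 0, matching y values: 0 (1 points).
  x = 15: rhs = 0, matching y values: 0 (1 points).
  x = 16: rhs = 21, matching y values: none (0 points).
  x = 17: rhs = 0, matching y values: 0 (1 points).
  x = 18: rhs = 12, matching y values: 9, 14 (2 points).
  x = 19: rhs = 17, matching y values: none (0 points).
  x = 20: rhs = 21, matching y values: none (0 points).
  x = 21: rhs = 7, matching y values: none (0 points).
  x = 22: rhs = 4, matching y values: 2, 21 (2 points).
Total affine count: 23.
Full point count |E(F_23)| = 23 + 1 = 24.
Hasse bound: |24 − (23+1)| = |0| = 0 ≤ 2√23 ≈ 9.5917 ✓.


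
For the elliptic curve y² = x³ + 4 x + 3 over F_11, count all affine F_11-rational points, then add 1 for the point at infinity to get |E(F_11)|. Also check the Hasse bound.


Affine points = {(0, 5), (0, 6), (3, 3), (3, 8), (5, 4), (5, 7), (6, 1), (6, 10), (7, 0), (9, 3), (9, 8), (10, 3), (10, 8)}; affine count = 13; |E(F_11)| = 14.

Discriminant check: Δ ∝ 4a³ + 27b² = 4·4³ + 27·3² = 4·64 + 27·9 ≡ 4 (mod 11). Nonzero ⇒ E is nonsingular.
For each x ∈ F_11, compute rhs = x³ + 4·x + 3 mod 11, then count y ∈ F_11 with y² ≡ rhs.
  x = 0: rhs = 3, matching y values: 5, 6 (2 points).
  x = 1: rhs = 8, matching y values: none (0 points).
  x = 2: rhs = 8, matching y values: none (0 points).
  x = 3: rhs = 9, matching y values: 3, 8 (2 points).
  x = 4: rhs = 6, matching y values: none (0 points).
  x = 5: rhs = 5, matching y values: 4, 7 (2 points).
  x = 6: rhs = 1, matching y values: 1, 10 (2 points).
  x = 7: rhs = 0, matching y values: 0 (1 points).
  x = 8: rhs = 8, matching y values: none (0 points).
  x = 9: rhs = 9, matching y values: 3, 8 (2 points).
  x = 10: rhs = 9, matching y values: 3, 8 (2 points).
Total affine count: 13.
Full point count |E(F_11)| = 13 + 1 = 14.
Hasse bound: |14 − (11+1)| = |2| = 2 ≤ 2√11 ≈ 6.6332 ✓.


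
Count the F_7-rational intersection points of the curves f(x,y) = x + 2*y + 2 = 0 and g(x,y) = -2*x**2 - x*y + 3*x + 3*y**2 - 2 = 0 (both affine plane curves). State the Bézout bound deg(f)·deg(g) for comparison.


Common zeros: ∅; count = 0; Bézout bound = 2.

deg(f) = 1, deg(g) = 2, so Bézout bound = 2.
Scan x ∈ F_7. For each x, list the y ∈ F_7 with f(x, y) ≡ 0 and those with g(x, y) ≡ 0 (mod 7); the common zeros in that column are the intersection.
  x = 0: f ≡ 0 at y ∈ {6}; g ≡ 0 at y ∈ ∅; common: ∅.
  x = 1: f ≡ 0 at y ∈ {2}; g ≡ 0 at y ∈ ∅; common: ∅.
  x = 2: f ≡ 0 at y ∈ {5}; g ≡ 0 at y ∈ ∅; common: ∅.
  x = 3: f ≡ 0 at y ∈ {1}; g ≡ 0 at y ∈ {3, 5}; common: ∅.
  x = 4: f ≡ 0 at y ∈ {4}; g ≡ 0 at y ∈ {3}; common: ∅.
  x = 5: f ≡ 0 at y ∈ {0}; g ≡ 0 at y ∈ {2}; common: ∅.
  x = 6: f ≡ 0 at y ∈ {3}; g ≡ 0 at y ∈ {0, 2}; common: ∅.
Collecting: common zeros = ∅, so the count is 0.
Comparison with the Bézout bound: 0 ≤ 2 = deg(f)·deg(g), as expected for curves with no common component (the affine F_7-count falls short of the bound because intersections may lie at infinity, over extension fields, or carry multiplicity).


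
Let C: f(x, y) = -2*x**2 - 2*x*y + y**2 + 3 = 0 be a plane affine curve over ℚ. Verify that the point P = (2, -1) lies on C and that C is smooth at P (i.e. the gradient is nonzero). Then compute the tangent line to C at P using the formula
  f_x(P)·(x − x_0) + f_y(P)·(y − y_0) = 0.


Tangent line at P: -6*x - 6*y + 6 = 0.

Step 1: f(2, -1) = 0, so P lies on C.
Step 2: partial derivatives
  f_x(x, y) = -4*x - 2*y, f_y(x, y) = -2*x + 2*y.
  f_x(P) = -6, f_y(P) = -6 (gradient nonzero, so P is smooth).
Step 3: tangent line at P: -6·(x − 2) + -6·(y − -1) = 0.
Expanding: -6*x - 6*y + 6 = 0.


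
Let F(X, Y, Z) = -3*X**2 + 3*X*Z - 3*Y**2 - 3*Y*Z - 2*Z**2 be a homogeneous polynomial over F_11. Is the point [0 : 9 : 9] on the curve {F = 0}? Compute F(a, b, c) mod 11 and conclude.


F(0,9,9) ≡ 1 (mod 11); P is NOT on the curve.

Evaluate F(0, 9, 9) term-by-term (mod 11).
  -3*X**2 ↦ -3·0·1·1 = 0
  3*X*Z ↦ 3·0·1·9 = 0
  -3*Y**2 ↦ -3·1·81·1 = -243
  -3*Y*Z ↦ -3·1·9·9 = -243
  -2*Z**2 ↦ -2·1·1·81 = -162
Sum: F(0, 9, 9) = (0) + (0) + (-243) + (-243) + (-162) = -648.
Reducing mod 11: -648 ≡ 1 (mod 11).
Since F(a, b, c) ≡ 1 ≠ 0 (mod 11), P does NOT lie on the curve.


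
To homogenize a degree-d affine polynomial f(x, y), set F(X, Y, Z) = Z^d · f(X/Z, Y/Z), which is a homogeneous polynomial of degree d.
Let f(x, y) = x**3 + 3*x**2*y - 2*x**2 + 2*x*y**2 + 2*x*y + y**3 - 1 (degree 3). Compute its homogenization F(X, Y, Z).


F(X, Y, Z) = X**3 + 3*X**2*Y - 2*X**2*Z + 2*X*Y**2 + 2*X*Y*Z + Y**3 - Z**3

deg(f) = 3.
Substitute x = X/Z, y = Y/Z into f, then multiply by Z^3.
  monomial 1·x^3·y^0 ↦ 1·X^3·Y^0·Z^0.
  monomial 3·x^2·y^1 ↦ 3·X^2·Y^1·Z^0.
  monomial -2·x^2·y^0 ↦ -2·X^2·Y^0·Z^1.
  monomial 2·x^1·y^2 ↦ 2·X^1·Y^2·Z^0.
  monomial 2·x^1·y^1 ↦ 2·X^1·Y^1·Z^1.
  monomial 1·x^0·y^3 ↦ 1·X^0·Y^3·Z^0.
  monomial -1·x^0·y^0 ↦ -1·X^0·Y^0·Z^3.
Collecting: F(X, Y, Z) = X**3 + 3*X**2*Y - 2*X**2*Z + 2*X*Y**2 + 2*X*Y*Z + Y**3 - Z**3.


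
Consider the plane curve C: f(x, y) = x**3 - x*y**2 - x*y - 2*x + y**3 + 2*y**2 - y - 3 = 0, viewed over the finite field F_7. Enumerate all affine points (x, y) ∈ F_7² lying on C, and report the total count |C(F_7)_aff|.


Affine F_7-points: {(3, 1), (3, 2), (3, 5), (5, 0), (6, 6)}; count = 5.

For each of the 49 pairs (x, y) ∈ F_7², evaluate f(x, y) mod 7. Record the zeros.
  x = 0: [0↦4, 1↦6, 2↦4, 3↦4, 4↦5, 5↦6, 6↦6]  zeros at y ∈ ∅
  x = 1: [0↦3, 1↦3, 2↦4, 3↦5, 4↦5, 5↦3, 6↦5]  zeros at y ∈ ∅
  x = 2: [0↦1, 1↦6, 2↦3, 3↦5, 4↦4, 5↦6, 6↦3]  zeros at y ∈ ∅
  x = 3: [0↦4, 1↦0, 2↦0, 3↦3, 4↦1, 5↦0, 6↦6]  zeros at y ∈ {1, 2, 5}
  x = 4: [0↦4, 1↦5, 2↦1, 3↦5, 4↦2, 5↦5, 6↦6]  zeros at y ∈ ∅
  x = 5: [0↦0, 1↦6, 2↦5, 3↦3, 4↦6, 5↦6, 6↦2]  zeros at y ∈ {0}
  x = 6: [0↦5, 1↦2, 2↦4, 3↦3, 4↦5, 5↦2, 6↦0]  zeros at y ∈ {6}
Collecting zeros: affine points = {(3, 1), (3, 2), (3, 5), (5, 0), (6, 6)}.
Total count |C(F_7)_aff| = 5.


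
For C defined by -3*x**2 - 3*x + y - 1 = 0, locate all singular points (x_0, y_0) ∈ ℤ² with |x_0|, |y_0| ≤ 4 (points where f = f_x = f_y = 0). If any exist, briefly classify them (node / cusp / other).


No singular points in the scanned grid; C is smooth there.

Compute partial derivatives:
  f_x = -6*x - 3.
  f_y = 1.
f_y = 1 is a nonzero constant, so f_y never vanishes: no point (x, y) can satisfy f = f_x = f_y = 0. In particular no (x, y) ∈ {−4, ..., 4}² is singular; the curve is smooth.


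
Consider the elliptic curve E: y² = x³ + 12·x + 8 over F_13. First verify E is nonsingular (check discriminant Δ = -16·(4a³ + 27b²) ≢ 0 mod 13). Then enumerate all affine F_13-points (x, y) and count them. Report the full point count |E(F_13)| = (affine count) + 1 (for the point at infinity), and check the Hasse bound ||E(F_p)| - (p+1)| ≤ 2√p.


Affine points = {(2, 1), (2, 12), (4, 4), (4, 9), (6, 6), (6, 7), (9, 0), (10, 6), (10, 7)}; affine count = 9; |E(F_13)| = 10.

Discriminant check: Δ ∝ 4a³ + 27b² = 4·12³ + 27·8² = 4·1728 + 27·64 ≡ 8 (mod 13). Nonzero ⇒ E is nonsingular.
For each x ∈ F_13, compute rhs = x³ + 12·x + 8 mod 13, then count y ∈ F_13 with y² ≡ rhs.
  x = 0: rhs = 8, matching y values: none (0 points).
  x = 1: rhs = 8, matching y values: none (0 points).
  x = 2: rhs = 1, matching y values: 1, 12 (2 points).
  x = 3: rhs = 6, matching y values: none (0 points).
  x = 4: rhs = 3, matching y values: 4, 9 (2 points).
  x = 5: rhs = 11, matching y values: none (0 points).
  x = 6: rhs = 10, matching y values: 6, 7 (2 points).
  x = 7: rhs = 6, matching y values: none (0 points).
  x = 8: rhs = 5, matching y values: none (0 points).
  x = 9: rhs = 0, matching y values: 0 (1 points).
  x = 10: rhs = 10, matching y values: 6, 7 (2 points).
  x = 11: rhs = 2, matching y values: none (0 points).
  x = 12: rhs = 8, matching y values: none (0 points).
Total affine count: 9.
Full point count |E(F_13)| = 9 + 1 = 10.
Hasse bound: |10 − (13+1)| = |-4| = 4 ≤ 2√13 ≈ 7.2111 ✓.


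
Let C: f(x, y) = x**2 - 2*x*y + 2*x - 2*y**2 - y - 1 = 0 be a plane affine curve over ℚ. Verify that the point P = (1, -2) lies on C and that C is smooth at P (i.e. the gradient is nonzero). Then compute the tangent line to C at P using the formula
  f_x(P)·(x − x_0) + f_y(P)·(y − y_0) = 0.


Tangent line at P: 8*x + 5*y + 2 = 0.

Step 1: f(1, -2) = 0, so P lies on C.
Step 2: partial derivatives
  f_x(x, y) = 2*x - 2*y + 2, f_y(x, y) = -2*x - 4*y - 1.
  f_x(P) = 8, f_y(P) = 5 (gradient nonzero, so P is smooth).
Step 3: tangent line at P: 8·(x − 1) + 5·(y − -2) = 0.
Expanding: 8*x + 5*y + 2 = 0.


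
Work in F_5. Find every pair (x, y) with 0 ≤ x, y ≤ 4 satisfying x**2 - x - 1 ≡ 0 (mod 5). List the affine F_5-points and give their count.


Affine F_5-points: {(3, 0), (3, 1), (3, 2), (3, 3), (3, 4)}; count = 5.

For each of the 25 pairs (x, y) ∈ F_5², evaluate f(x, y) mod 5. Record the zeros.
  x = 0: [0↦4, 1↦4, 2↦4, 3↦4, 4↦4]  zeros at y ∈ ∅
  x = 1: [0↦4, 1↦4, 2↦4, 3↦4, 4↦4]  zeros at y ∈ ∅
  x = 2: [0↦1, 1↦1, 2↦1, 3↦1, 4↦1]  zeros at y ∈ ∅
  x = 3: [0↦0, 1↦0, 2↦0, 3↦0, 4↦0]  zeros at y ∈ {0, 1, 2, 3, 4}
  x = 4: [0↦1, 1↦1, 2↦1, 3↦1, 4↦1]  zeros at y ∈ ∅
Collecting zeros: affine points = {(3, 0), (3, 1), (3, 2), (3, 3), (3, 4)}.
Total count |C(F_5)_aff| = 5.


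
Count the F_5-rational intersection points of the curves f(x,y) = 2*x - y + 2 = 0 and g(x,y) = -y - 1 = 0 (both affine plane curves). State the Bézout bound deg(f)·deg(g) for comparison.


Common zeros: {(1, 4)}; count = 1; Bézout bound = 1.

deg(f) = 1, deg(g) = 1, so Bézout bound = 1.
Scan x ∈ F_5. For each x, list the y ∈ F_5 with f(x, y) ≡ 0 and those with g(x, y) ≡ 0 (mod 5); the common zeros in that column are the intersection.
  x = 0: f ≡ 0 at y ∈ {2}; g ≡ 0 at y ∈ {4}; common: ∅.
  x = 1: f ≡ 0 at y ∈ {4}; g ≡ 0 at y ∈ {4}; common: {4}.
  x = 2: f ≡ 0 at y ∈ {1}; g ≡ 0 at y ∈ {4}; common: ∅.
  x = 3: f ≡ 0 at y ∈ {3}; g ≡ 0 at y ∈ {4}; common: ∅.
  x = 4: f ≡ 0 at y ∈ {0}; g ≡ 0 at y ∈ {4}; common: ∅.
Collecting: common zeros = {(1, 4)}, so the count is 1.
Comparison with the Bézout bound: 1 ≤ 1 = deg(f)·deg(g), as expected for curves with no common component (the bound is attained).


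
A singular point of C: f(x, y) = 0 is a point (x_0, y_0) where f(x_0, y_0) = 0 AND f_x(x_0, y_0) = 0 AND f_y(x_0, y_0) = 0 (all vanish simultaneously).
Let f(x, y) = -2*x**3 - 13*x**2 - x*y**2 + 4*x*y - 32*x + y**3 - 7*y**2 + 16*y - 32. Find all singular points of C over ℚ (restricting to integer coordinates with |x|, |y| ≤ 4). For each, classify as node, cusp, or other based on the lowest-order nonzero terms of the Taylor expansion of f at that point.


Singular points: {(-2, 2)}; classification: node.

Compute partial derivatives:
  f_x = -6*x**2 - 26*x - y**2 + 4*y - 32.
  f_y = -2*x*y + 4*x + 3*y**2 - 14*y + 16.
Scan x_0 ∈ {−4, ..., 4}. For each x_0, f_y(x_0, y) is a polynomial in y; find its integer roots y ∈ {−4, ..., 4}, then test f_x and f at those candidates.
  x = -4: f_y(-4, y) = 3*y**2 - 6*y; vanishes at y ∈ {0, 2}. (-4, 0): f_x = -24 ≠ 0; (-4, 2): f_x = -20 ≠ 0.
  x = -3: f_y(-3, y) = 3*y**2 - 8*y + 4; vanishes at y ∈ {2}. (-3, 2): f_x = -4 ≠ 0.
  x = -2: f_y(-2, y) = 3*y**2 - 10*y + 8; vanishes at y ∈ {2}. (-2, 2): f_x = 0, f = 0 — SINGULAR.
  x = -1: f_y(-1, y) = 3*y**2 - 12*y + 12; vanishes at y ∈ {2}. (-1, 2): f_x = -8 ≠ 0.
  x = 0: f_y(0, y) = 3*y**2 - 14*y + 16; vanishes at y ∈ {2}. (0, 2): f_x = -28 ≠ 0.
  x = 1: f_y(1, y) = 3*y**2 - 16*y + 20; vanishes at y ∈ {2}. (1, 2): f_x = -60 ≠ 0.
  x = 2: f_y(2, y) = 3*y**2 - 18*y + 24; vanishes at y ∈ {2, 4}. (2, 2): f_x = -104 ≠ 0; (2, 4): f_x = -108 ≠ 0.
  x = 3: f_y(3, y) = 3*y**2 - 20*y + 28; vanishes at y ∈ {2}. (3, 2): f_x = -160 ≠ 0.
  x = 4: f_y(4, y) = 3*y**2 - 22*y + 32; vanishes at y ∈ {2}. (4, 2): f_x = -228 ≠ 0.
Only singular point on the grid: (-2, 2).
Classify: substitute x = -2 + u, y = 2 + v and expand: f = -2*u**3 - u**2 - u*v**2 + v**3 + v**2.
No constant or linear terms (consistent with a singular point). Quadratic part: -u**2 + v**2. Cubic part: -2*u**3 - u*v**2 + v**3.
The quadratic part v**2 - u**2 = (v − u)(v + u) splits into two distinct linear factors, so there are two distinct tangent lines y − 2 = ±(x − -2) — this is a node (ordinary double point).
Classification: node.


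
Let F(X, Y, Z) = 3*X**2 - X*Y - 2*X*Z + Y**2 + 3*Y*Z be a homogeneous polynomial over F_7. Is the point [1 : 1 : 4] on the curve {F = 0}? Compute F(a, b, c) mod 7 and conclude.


F(1,1,4) ≡ 0 (mod 7); P is on the curve.

Evaluate F(1, 1, 4) term-by-term (mod 7).
  3*X**2 ↦ 3·1·1·1 = 3
  -X*Y ↦ -1·1·1·1 = -1
  -2*X*Z ↦ -2·1·1·4 = -8
  Y**2 ↦ 1·1·1·1 = 1
  3*Y*Z ↦ 3·1·1·4 = 12
Sum: F(1, 1, 4) = (3) + (-1) + (-8) + (1) + (12) = 7.
Reducing mod 7: 7 ≡ 0 (mod 7).
Since F(a, b, c) ≡ 0 (mod 7), P lies on the curve.


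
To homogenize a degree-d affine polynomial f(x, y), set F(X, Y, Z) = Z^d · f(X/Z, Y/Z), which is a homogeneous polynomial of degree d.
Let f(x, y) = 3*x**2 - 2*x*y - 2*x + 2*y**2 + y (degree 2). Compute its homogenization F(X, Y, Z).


F(X, Y, Z) = 3*X**2 - 2*X*Y - 2*X*Z + 2*Y**2 + Y*Z

deg(f) = 2.
Substitute x = X/Z, y = Y/Z into f, then multiply by Z^2.
  monomial 3·x^2·y^0 ↦ 3·X^2·Y^0·Z^0.
  monomial -2·x^1·y^1 ↦ -2·X^1·Y^1·Z^0.
  monomial -2·x^1·y^0 ↦ -2·X^1·Y^0·Z^1.
  monomial 2·x^0·y^2 ↦ 2·X^0·Y^2·Z^0.
  monomial 1·x^0·y^1 ↦ 1·X^0·Y^1·Z^1.
Collecting: F(X, Y, Z) = 3*X**2 - 2*X*Y - 2*X*Z + 2*Y**2 + Y*Z.


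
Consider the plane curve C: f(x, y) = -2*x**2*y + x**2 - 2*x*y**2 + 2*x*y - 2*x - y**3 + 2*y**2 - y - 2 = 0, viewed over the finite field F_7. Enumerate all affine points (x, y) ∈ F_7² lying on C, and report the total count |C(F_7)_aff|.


Affine F_7-points: {(0, 3), (1, 5), (2, 2), (3, 2), (5, 4), (6, 5)}; count = 6.

For each of the 49 pairs (x, y) ∈ F_7², evaluate f(x, y) mod 7. Record the zeros.
  x = 0: [0↦5, 1↦5, 2↦3, 3↦0, 4↦4, 5↦2, 6↦2]  zeros at y ∈ {3}
  x = 1: [0↦4, 1↦2, 2↦1, 3↦2, 4↦6, 5↦0, 6↦6]  zeros at y ∈ {5}
  x = 2: [0↦5, 1↦4, 2↦0, 3↦1, 4↦1, 5↦1, 6↦2]  zeros at y ∈ {2}
  x = 3: [0↦1, 1↦4, 2↦0, 3↦4, 4↦3, 5↦5, 6↦4]  zeros at y ∈ {2}
  x = 4: [0↦6, 1↦2, 2↦1, 3↦4, 4↦5, 5↦5, 6↦5]  zeros at y ∈ ∅
  x = 5: [0↦6, 1↦5, 2↦3, 3↦1, 4↦0, 5↦1, 6↦5]  zeros at y ∈ {4}
  x = 6: [0↦1, 1↦6, 2↦6, 3↦2, 4↦2, 5↦0, 6↦4]  zeros at y ∈ {5}
Collecting zeros: affine points = {(0, 3), (1, 5), (2, 2), (3, 2), (5, 4), (6, 5)}.
Total count |C(F_7)_aff| = 6.


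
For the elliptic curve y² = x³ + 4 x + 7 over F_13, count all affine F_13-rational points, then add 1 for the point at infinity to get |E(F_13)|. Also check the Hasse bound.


Affine points = {(1, 5), (1, 8), (2, 6), (2, 7), (4, 3), (4, 10), (5, 3), (5, 10), (6, 0), (7, 1), (7, 12), (11, 2), (11, 11)}; affine count = 13; |E(F_13)| = 14.

Discriminant check: Δ ∝ 4a³ + 27b² = 4·4³ + 27·7² = 4·64 + 27·49 ≡ 6 (mod 13). Nonzero ⇒ E is nonsingular.
For each x ∈ F_13, compute rhs = x³ + 4·x + 7 mod 13, then count y ∈ F_13 with y² ≡ rhs.
  x = 0: rhs = 7, matching y values: none (0 points).
  x = 1: rhs = 12, matching y values: 5, 8 (2 points).
  x = 2: rhs = 10, matching y values: 6, 7 (2 points).
  x = 3: rhs = 7, matching y values: none (0 points).
  x = 4: rhs = 9, matching y values: 3, 10 (2 points).
  x = 5: rhs = 9, matching y values: 3, 10 (2 points).
  x = 6: rhs = 0, matching y values: 0 (1 points).
  x = 7: rhs = 1, matching y values: 1, 12 (2 points).
  x = 8: rhs = 5, matching y values: none (0 points).
  x = 9: rhs = 5, matching y values: none (0 points).
  x = 10: rhs = 7, matching y values: none (0 points).
  x = 11: rhs = 4, matching y values: 2, 11 (2 points).
  x = 12: rhs = 2, matching y values: none (0 points).
Total affine count: 13.
Full point count |E(F_13)| = 13 + 1 = 14.
Hasse bound: |14 − (13+1)| = |0| = 0 ≤ 2√13 ≈ 7.2111 ✓.


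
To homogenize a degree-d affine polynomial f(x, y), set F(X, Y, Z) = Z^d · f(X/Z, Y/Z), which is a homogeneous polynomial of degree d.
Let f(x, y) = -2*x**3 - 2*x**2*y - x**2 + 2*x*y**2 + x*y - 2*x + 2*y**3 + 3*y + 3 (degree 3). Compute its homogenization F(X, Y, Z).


F(X, Y, Z) = -2*X**3 - 2*X**2*Y - X**2*Z + 2*X*Y**2 + X*Y*Z - 2*X*Z**2 + 2*Y**3 + 3*Y*Z**2 + 3*Z**3

deg(f) = 3.
Substitute x = X/Z, y = Y/Z into f, then multiply by Z^3.
  monomial -2·x^3·y^0 ↦ -2·X^3·Y^0·Z^0.
  monomial -2·x^2·y^1 ↦ -2·X^2·Y^1·Z^0.
  monomial -1·x^2·y^0 ↦ -1·X^2·Y^0·Z^1.
  monomial 2·x^1·y^2 ↦ 2·X^1·Y^2·Z^0.
  monomial 1·x^1·y^1 ↦ 1·X^1·Y^1·Z^1.
  monomial -2·x^1·y^0 ↦ -2·X^1·Y^0·Z^2.
  monomial 2·x^0·y^3 ↦ 2·X^0·Y^3·Z^0.
  monomial 3·x^0·y^1 ↦ 3·X^0·Y^1·Z^2.
  monomial 3·x^0·y^0 ↦ 3·X^0·Y^0·Z^3.
Collecting: F(X, Y, Z) = -2*X**3 - 2*X**2*Y - X**2*Z + 2*X*Y**2 + X*Y*Z - 2*X*Z**2 + 2*Y**3 + 3*Y*Z**2 + 3*Z**3.


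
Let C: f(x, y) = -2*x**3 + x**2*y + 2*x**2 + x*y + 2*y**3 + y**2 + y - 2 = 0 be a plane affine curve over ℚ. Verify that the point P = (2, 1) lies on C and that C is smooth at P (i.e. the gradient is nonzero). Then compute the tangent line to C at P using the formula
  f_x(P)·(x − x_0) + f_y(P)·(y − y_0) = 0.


Tangent line at P: -11*x + 15*y + 7 = 0.

Step 1: f(2, 1) = 0, so P lies on C.
Step 2: partial derivatives
  f_x(x, y) = -6*x**2 + 2*x*y + 4*x + y, f_y(x, y) = x**2 + x + 6*y**2 + 2*y + 1.
  f_x(P) = -11, f_y(P) = 15 (gradient nonzero, so P is smooth).
Step 3: tangent line at P: -11·(x − 2) + 15·(y − 1) = 0.
Expanding: -11*x + 15*y + 7 = 0.


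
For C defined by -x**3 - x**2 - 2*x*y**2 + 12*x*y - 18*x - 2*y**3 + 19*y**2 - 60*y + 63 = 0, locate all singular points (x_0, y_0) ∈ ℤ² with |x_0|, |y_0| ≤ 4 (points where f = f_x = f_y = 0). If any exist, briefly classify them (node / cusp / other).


Singular points: {(0, 3)}; classification: node.

Compute partial derivatives:
  f_x = -3*x**2 - 2*x - 2*y**2 + 12*y - 18.
  f_y = -4*x*y + 12*x - 6*y**2 + 38*y - 60.
Scan x_0 ∈ {−4, ..., 4}. For each x_0, f_y(x_0, y) is a polynomial in y; find its integer roots y ∈ {−4, ..., 4}, then test f_x and f at those candidates.
  x = -4: f_y(-4, y) = -6*y**2 + 54*y - 108; vanishes at y ∈ {3}. (-4, 3): f_x = -40 ≠ 0.
  x = -3: f_y(-3, y) = -6*y**2 + 50*y - 96; vanishes at y ∈ {3}. (-3, 3): f_x = -21 ≠ 0.
  x = -2: f_y(-2, y) = -6*y**2 + 46*y - 84; vanishes at y ∈ {3}. (-2, 3): f_x = -8 ≠ 0.
  x = -1: f_y(-1, y) = -6*y**2 + 42*y - 72; vanishes at y ∈ {3, 4}. (-1, 3): f_x = -1 ≠ 0; (-1, 4): f_x = -3 ≠ 0.
  x = 0: f_y(0, y) = -6*y**2 + 38*y - 60; vanishes at y ∈ {3}. (0, 3): f_x = 0, f = 0 — SINGULAR.
  x = 1: f_y(1, y) = -6*y**2 + 34*y - 48; vanishes at y ∈ {3}. (1, 3): f_x = -5 ≠ 0.
  x = 2: f_y(2, y) = -6*y**2 + 30*y - 36; vanishes at y ∈ {2, 3}. (2, 2): f_x = -18 ≠ 0; (2, 3): f_x = -16 ≠ 0.
  x = 3: f_y(3, y) = -6*y**2 + 26*y - 24; vanishes at y ∈ {3}. (3, 3): f_x = -33 ≠ 0.
  x = 4: f_y(4, y) = -6*y**2 + 22*y - 12; vanishes at y ∈ {3}. (4, 3): f_x = -56 ≠ 0.
Only singular point on the grid: (0, 3).
Classify: substitute x = 0 + u, y = 3 + v and expand: f = -u**3 - u**2 - 2*u*v**2 - 2*v**3 + v**2.
No constant or linear terms (consistent with a singular point). Quadratic part: -u**2 + v**2. Cubic part: -u**3 - 2*u*v**2 - 2*v**3.
The quadratic part v**2 - u**2 = (v − u)(v + u) splits into two distinct linear factors, so there are two distinct tangent lines y − 3 = ±(x − 0) — this is a node (ordinary double point).
Classification: node.


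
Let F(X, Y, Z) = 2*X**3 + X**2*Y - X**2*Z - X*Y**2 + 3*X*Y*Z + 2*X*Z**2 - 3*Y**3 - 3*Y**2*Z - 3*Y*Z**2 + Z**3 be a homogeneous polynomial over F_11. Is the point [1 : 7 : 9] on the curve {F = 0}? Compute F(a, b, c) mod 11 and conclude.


F(1,7,9) ≡ 3 (mod 11); P is NOT on the curve.

Evaluate F(1, 7, 9) term-by-term (mod 11).
  2*X**3 ↦ 2·1·1·1 = 2
  X**2*Y ↦ 1·1·7·1 = 7
  -X**2*Z ↦ -1·1·1·9 = -9
  -X*Y**2 ↦ -1·1·49·1 = -49
  3*X*Y*Z ↦ 3·1·7·9 = 189
  2*X*Z**2 ↦ 2·1·1·81 = 162
  -3*Y**3 ↦ -3·1·343·1 = -1029
  -3*Y**2*Z ↦ -3·1·49·9 = -1323
  -3*Y*Z**2 ↦ -3·1·7·81 = -1701
  Z**3 ↦ 1·1·1·729 = 729
Sum: F(1, 7, 9) = (2) + (7) + (-9) + (-49) + (189) + (162) + (-1029) + (-1323) + (-1701) + (729) = -3022.
Reducing mod 11: -3022 ≡ 3 (mod 11).
Since F(a, b, c) ≡ 3 ≠ 0 (mod 11), P does NOT lie on the curve.


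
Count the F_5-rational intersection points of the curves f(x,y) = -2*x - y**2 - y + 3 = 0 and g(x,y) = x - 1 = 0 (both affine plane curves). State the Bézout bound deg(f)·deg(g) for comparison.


Common zeros: {(1, 2)}; count = 1; Bézout bound = 2.

deg(f) = 2, deg(g) = 1, so Bézout bound = 2.
Scan x ∈ F_5. For each x, list the y ∈ F_5 with f(x, y) ≡ 0 and those with g(x, y) ≡ 0 (mod 5); the common zeros in that column are the intersection.
  x = 0: f ≡ 0 at y ∈ ∅; g ≡ 0 at y ∈ ∅; common: ∅.
  x = 1: f ≡ 0 at y ∈ {2}; g ≡ 0 at y ∈ {0, 1, 2, 3, 4}; common: {2}.
  x = 2: f ≡ 0 at y ∈ ∅; g ≡ 0 at y ∈ ∅; common: ∅.
  x = 3: f ≡ 0 at y ∈ {1, 3}; g ≡ 0 at y ∈ ∅; common: ∅.
  x = 4: f ≡ 0 at y ∈ {0, 4}; g ≡ 0 at y ∈ ∅; common: ∅.
Collecting: common zeros = {(1, 2)}, so the count is 1.
Comparison with the Bézout bound: 1 ≤ 2 = deg(f)·deg(g), as expected for curves with no common component (the affine F_5-count falls short of the bound because intersections may lie at infinity, over extension fields, or carry multiplicity).


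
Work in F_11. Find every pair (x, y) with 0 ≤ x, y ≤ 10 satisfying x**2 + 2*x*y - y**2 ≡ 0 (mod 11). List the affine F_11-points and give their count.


Affine F_11-points: {(0, 0)}; count = 1.

For each of the 121 pairs (x, y) ∈ F_11², evaluate f(x, y) mod 11. Record the zeros.
  x = 0: [0↦0, 1↦10, 2↦7, 3↦2, 4↦6, 5↦8, 6↦8, 7↦6, 8↦2, 9↦7, 10↦10]  zeros at y ∈ {0}
  x = 1: [0↦1, 1↦2, 2↦1, 3↦9, 4↦4, 5↦8, 6↦10, 7↦10, 8↦8, 9↦4, 10↦9]  zeros at y ∈ ∅
  x = 2: [0↦4, 1↦7, 2↦8, 3↦7, 4↦4, 5↦10, 6↦3, 7↦5, 8↦5, 9↦3, 10↦10]  zeros at y ∈ ∅
  x = 3: [0↦9, 1↦3, 2↦6, 3↦7, 4↦6, 5↦3, 6↦9, 7↦2, 8↦4, 9↦4, 10↦2]  zeros at y ∈ ∅
  x = 4: [0↦5, 1↦1, 2↦6, 3↦9, 4↦10, 5↦9, 6↦6, 7↦1, 8↦5, 9↦7, 10↦7]  zeros at y ∈ ∅
  x = 5: [0↦3, 1↦1, 2↦8, 3↦2, 4↦5, 5↦6, 6↦5, 7↦2, 8↦8, 9↦1, 10↦3]  zeros at y ∈ ∅
  x = 6: [0↦3, 1↦3, 2↦1, 3↦8, 4↦2, 5↦5, 6↦6, 7↦5, 8↦2, 9↦8, 10↦1]  zeros at y ∈ ∅
  x = 7: [0↦5, 1↦7, 2↦7, 3↦5, 4↦1, 5↦6, 6↦9, 7↦10, 8↦9, 9↦6, 10↦1]  zeros at y ∈ ∅
  x = 8: [0↦9, 1↦2, 2↦4, 3↦4, 4↦2, 5↦9, 6↦3, 7↦6, 8↦7, 9↦6, 10↦3]  zeros at y ∈ ∅
  x = 9: [0↦4, 1↦10, 2↦3, 3↦5, 4↦5, 5↦3, 6↦10, 7↦4, 8↦7, 9↦8, 10↦7]  zeros at y ∈ ∅
  x = 10: [0↦1, 1↦9, 2↦4, 3↦8, 4↦10, 5↦10, 6↦8, 7↦4, 8↦9, 9↦1, 10↦2]  zeros at y ∈ ∅
Collecting zeros: affine points = {(0, 0)}.
Total count |C(F_11)_aff| = 1.


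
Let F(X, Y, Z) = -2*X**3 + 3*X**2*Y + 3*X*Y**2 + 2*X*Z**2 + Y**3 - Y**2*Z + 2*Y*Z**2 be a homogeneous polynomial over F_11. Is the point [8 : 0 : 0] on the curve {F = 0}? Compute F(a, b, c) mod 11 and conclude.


F(8,0,0) ≡ 10 (mod 11); P is NOT on the curve.

Evaluate F(8, 0, 0) term-by-term (mod 11).
  -2*X**3 ↦ -2·512·1·1 = -1024
  3*X**2*Y ↦ 3·64·0·1 = 0
  3*X*Y**2 ↦ 3·8·0·1 = 0
  2*X*Z**2 ↦ 2·8·1·0 = 0
  Y**3 ↦ 1·1·0·1 = 0
  -Y**2*Z ↦ -1·1·0·0 = 0
  2*Y*Z**2 ↦ 2·1·0·0 = 0
Sum: F(8, 0, 0) = (-1024) + (0) + (0) + (0) + (0) + (0) + (0) = -1024.
Reducing mod 11: -1024 ≡ 10 (mod 11).
Since F(a, b, c) ≡ 10 ≠ 0 (mod 11), P does NOT lie on the curve.


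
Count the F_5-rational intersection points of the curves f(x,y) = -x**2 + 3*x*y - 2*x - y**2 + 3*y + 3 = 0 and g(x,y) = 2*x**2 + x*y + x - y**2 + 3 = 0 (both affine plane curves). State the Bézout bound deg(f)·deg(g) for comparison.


Common zeros: {(2, 4), (3, 4)}; count = 2; Bézout bound = 4.

deg(f) = 2, deg(g) = 2, so Bézout bound = 4.
Scan x ∈ F_5. For each x, list the y ∈ F_5 with f(x, y) ≡ 0 and those with g(x, y) ≡ 0 (mod 5); the common zeros in that column are the intersection.
  x = 0: f ≡ 0 at y ∈ {1, 2}; g ≡ 0 at y ∈ ∅; common: ∅.
  x = 1: f ≡ 0 at y ∈ {0, 1}; g ≡ 0 at y ∈ {3}; common: ∅.
  x = 2: f ≡ 0 at y ∈ {0, 4}; g ≡ 0 at y ∈ {3, 4}; common: {4}.
  x = 3: f ≡ 0 at y ∈ {3, 4}; g ≡ 0 at y ∈ {4}; common: {4}.
  x = 4: f ≡ 0 at y ∈ {2, 3}; g ≡ 0 at y ∈ ∅; common: ∅.
Collecting: common zeros = {(2, 4), (3, 4)}, so the count is 2.
Comparison with the Bézout bound: 2 ≤ 4 = deg(f)·deg(g), as expected for curves with no common component (the affine F_5-count falls short of the bound because intersections may lie at infinity, over extension fields, or carry multiplicity).


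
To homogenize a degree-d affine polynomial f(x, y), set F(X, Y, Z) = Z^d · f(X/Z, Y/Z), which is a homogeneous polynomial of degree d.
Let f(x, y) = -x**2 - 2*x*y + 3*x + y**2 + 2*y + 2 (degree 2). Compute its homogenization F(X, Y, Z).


F(X, Y, Z) = -X**2 - 2*X*Y + 3*X*Z + Y**2 + 2*Y*Z + 2*Z**2

deg(f) = 2.
Substitute x = X/Z, y = Y/Z into f, then multiply by Z^2.
  monomial -1·x^2·y^0 ↦ -1·X^2·Y^0·Z^0.
  monomial -2·x^1·y^1 ↦ -2·X^1·Y^1·Z^0.
  monomial 3·x^1·y^0 ↦ 3·X^1·Y^0·Z^1.
  monomial 1·x^0·y^2 ↦ 1·X^0·Y^2·Z^0.
  monomial 2·x^0·y^1 ↦ 2·X^0·Y^1·Z^1.
  monomial 2·x^0·y^0 ↦ 2·X^0·Y^0·Z^2.
Collecting: F(X, Y, Z) = -X**2 - 2*X*Y + 3*X*Z + Y**2 + 2*Y*Z + 2*Z**2.


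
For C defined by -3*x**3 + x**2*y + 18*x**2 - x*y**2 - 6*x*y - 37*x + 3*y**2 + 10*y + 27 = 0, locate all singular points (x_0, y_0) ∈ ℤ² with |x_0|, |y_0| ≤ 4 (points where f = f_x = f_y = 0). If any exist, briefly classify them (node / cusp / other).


Singular points: {(2, -1)}; classification: node.

Compute partial derivatives:
  f_x = -9*x**2 + 2*x*y + 36*x - y**2 - 6*y - 37.
  f_y = x**2 - 2*x*y - 6*x + 6*y + 10.
Scan x_0 ∈ {−4, ..., 4}. For each x_0, f_y(x_0, y) is a polynomial in y; find its integer roots y ∈ {−4, ..., 4}, then test f_x and f at those candidates.
  x = -4: f_y(-4, y) = 14*y + 50; no integer root y with |y| ≤ 4.
  x = -3: f_y(-3, y) = 12*y + 37; no integer root y with |y| ≤ 4.
  x = -2: f_y(-2, y) = 10*y + 26; no integer root y with |y| ≤ 4.
  x = -1: f_y(-1, y) = 8*y + 17; no integer root y with |y| ≤ 4.
  x = 0: f_y(0, y) = 6*y + 10; no integer root y with |y| ≤ 4.
  x = 1: f_y(1, y) = 4*y + 5; no integer root y with |y| ≤ 4.
  x = 2: f_y(2, y) = 2*y + 2; vanishes at y ∈ {-1}. (2, -1): f_x = 0, f = 0 — SINGULAR.
  x = 3: f_y(3, y) = 1; no integer root y with |y| ≤ 4.
  x = 4: f_y(4, y) = 2 - 2*y; vanishes at y ∈ {1}. (4, 1): f_x = -36 ≠ 0.
Only singular point on the grid: (2, -1).
Classify: substitute x = 2 + u, y = -1 + v and expand: f = -3*u**3 + u**2*v - u**2 - u*v**2 + v**2.
No constant or linear terms (consistent with a singular point). Quadratic part: -u**2 + v**2. Cubic part: -3*u**3 + u**2*v - u*v**2.
The quadratic part v**2 - u**2 = (v − u)(v + u) splits into two distinct linear factors, so there are two distinct tangent lines y − -1 = ±(x − 2) — this is a node (ordinary double point).
Classification: node.


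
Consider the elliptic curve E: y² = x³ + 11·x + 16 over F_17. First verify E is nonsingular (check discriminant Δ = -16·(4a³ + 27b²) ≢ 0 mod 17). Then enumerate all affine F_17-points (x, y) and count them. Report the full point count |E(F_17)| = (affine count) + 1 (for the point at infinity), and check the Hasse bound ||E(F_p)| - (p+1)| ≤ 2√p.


Affine points = {(0, 4), (0, 13), (3, 5), (3, 12), (5, 3), (5, 14), (6, 3), (6, 14), (8, 2), (8, 15), (10, 2), (10, 15), (16, 2), (16, 15)}; affine count = 14; |E(F_17)| = 15.

Discriminant check: Δ ∝ 4a³ + 27b² = 4·11³ + 27·16² = 4·1331 + 27·256 ≡ 13 (mod 17). Nonzero ⇒ E is nonsingular.
For each x ∈ F_17, compute rhs = x³ + 11·x + 16 mod 17, then count y ∈ F_17 with y² ≡ rhs.
  x = 0: rhs = 16, matching y values: 4, 13 (2 points).
  x = 1: rhs = 11, matching y values: none (0 points).
  x = 2: rhs = 12, matching y values: none (0 points).
  x = 3: rhs = 8, matching y values: 5, 12 (2 points).
  x = 4: rhs = 5, matching y values: none (0 points).
  x = 5: rhs = 9, matching y values: 3, 14 (2 points).
  x = 6: rhs = 9, matching y values: 3, 14 (2 points).
  x = 7: rhs = 11, matching y values: none (0 points).
  x = 8: rhs = 4, matching y values: 2, 15 (2 points).
  x = 9: rhs = 11, matching y values: none (0 points).
  x = 10: rhs = 4, matching y values: 2, 15 (2 points).
  x = 11: rhs = 6, matching y values: none (0 points).
  x = 12: rhs = 6, matching y values: none (0 points).
  x = 13: rhs = 10, matching y values: none (0 points).
  x = 14: rhs = 7, matching y values: none (0 points).
  x = 15: rhs = 3, matching y values: none (0 points).
  x = 16: rhs = 4, matching y values: 2, 15 (2 points).
Total affine count: 14.
Full point count |E(F_17)| = 14 + 1 = 15.
Hasse bound: |15 − (17+1)| = |-3| = 3 ≤ 2√17 ≈ 8.2462 ✓.


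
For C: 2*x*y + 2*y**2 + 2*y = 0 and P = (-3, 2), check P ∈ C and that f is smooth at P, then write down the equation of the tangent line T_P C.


Tangent line at P: 4*x + 4*y + 4 = 0.

Step 1: f(-3, 2) = 0, so P lies on C.
Step 2: partial derivatives
  f_x(x, y) = 2*y, f_y(x, y) = 2*x + 4*y + 2.
  f_x(P) = 4, f_y(P) = 4 (gradient nonzero, so P is smooth).
Step 3: tangent line at P: 4·(x − -3) + 4·(y − 2) = 0.
Expanding: 4*x + 4*y + 4 = 0.


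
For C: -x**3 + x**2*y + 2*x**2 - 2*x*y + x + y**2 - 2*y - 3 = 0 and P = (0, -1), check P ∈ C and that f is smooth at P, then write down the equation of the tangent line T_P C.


Tangent line at P: 3*x - 4*y - 4 = 0.

Step 1: f(0, -1) = 0, so P lies on C.
Step 2: partial derivatives
  f_x(x, y) = -3*x**2 + 2*x*y + 4*x - 2*y + 1, f_y(x, y) = x**2 - 2*x + 2*y - 2.
  f_x(P) = 3, f_y(P) = -4 (gradient nonzero, so P is smooth).
Step 3: tangent line at P: 3·(x − 0) + -4·(y − -1) = 0.
Expanding: 3*x - 4*y - 4 = 0.


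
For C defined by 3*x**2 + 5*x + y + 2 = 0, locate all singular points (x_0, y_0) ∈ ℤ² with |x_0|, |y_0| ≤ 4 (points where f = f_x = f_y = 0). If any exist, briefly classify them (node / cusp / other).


No singular points in the scanned grid; C is smooth there.

Compute partial derivatives:
  f_x = 6*x + 5.
  f_y = 1.
f_y = 1 is a nonzero constant, so f_y never vanishes: no point (x, y) can satisfy f = f_x = f_y = 0. In particular no (x, y) ∈ {−4, ..., 4}² is singular; the curve is smooth.


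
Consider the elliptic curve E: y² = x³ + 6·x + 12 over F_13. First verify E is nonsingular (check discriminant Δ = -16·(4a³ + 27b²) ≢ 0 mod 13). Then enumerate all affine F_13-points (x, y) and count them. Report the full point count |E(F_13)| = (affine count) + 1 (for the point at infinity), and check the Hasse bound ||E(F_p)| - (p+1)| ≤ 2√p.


Affine points = {(0, 5), (0, 8), (4, 3), (4, 10), (6, 2), (6, 11), (8, 0)}; affine count = 7; |E(F_13)| = 8.

Discriminant check: Δ ∝ 4a³ + 27b² = 4·6³ + 27·12² = 4·216 + 27·144 ≡ 7 (mod 13). Nonzero ⇒ E is nonsingular.
For each x ∈ F_13, compute rhs = x³ + 6·x + 12 mod 13, then count y ∈ F_13 with y² ≡ rhs.
  x = 0: rhs = 12, matching y values: 5, 8 (2 points).
  x = 1: rhs = 6, matching y values: none (0 points).
  x = 2: rhs = 6, matching y values: none (0 points).
  x = 3: rhs = 5, matching y values: none (0 points).
  x = 4: rhs = 9, matching y values: 3, 10 (2 points).
  x = 5: rhs = 11, matching y values: none (0 points).
  x = 6: rhs = 4, matching y values: 2, 11 (2 points).
  x = 7: rhs = 7, matching y values: none (0 points).
  x = 8: rhs = 0, matching y values: 0 (1 points).
  x = 9: rhs = 2, matching y values: none (0 points).
  x = 10: rhs = 6, matching y values: none (0 points).
  x = 11: rhs = 5, matching y values: none (0 points).
  x = 12: rhs = 5, matching y values: none (0 points).
Total affine count: 7.
Full point count |E(F_13)| = 7 + 1 = 8.
Hasse bound: |8 − (13+1)| = |-6| = 6 ≤ 2√13 ≈ 7.2111 ✓.


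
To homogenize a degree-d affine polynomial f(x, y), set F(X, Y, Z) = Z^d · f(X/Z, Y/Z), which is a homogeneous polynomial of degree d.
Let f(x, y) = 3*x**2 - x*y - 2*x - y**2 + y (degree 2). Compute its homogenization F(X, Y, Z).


F(X, Y, Z) = 3*X**2 - X*Y - 2*X*Z - Y**2 + Y*Z

deg(f) = 2.
Substitute x = X/Z, y = Y/Z into f, then multiply by Z^2.
  monomial 3·x^2·y^0 ↦ 3·X^2·Y^0·Z^0.
  monomial -1·x^1·y^1 ↦ -1·X^1·Y^1·Z^0.
  monomial -2·x^1·y^0 ↦ -2·X^1·Y^0·Z^1.
  monomial -1·x^0·y^2 ↦ -1·X^0·Y^2·Z^0.
  monomial 1·x^0·y^1 ↦ 1·X^0·Y^1·Z^1.
Collecting: F(X, Y, Z) = 3*X**2 - X*Y - 2*X*Z - Y**2 + Y*Z.


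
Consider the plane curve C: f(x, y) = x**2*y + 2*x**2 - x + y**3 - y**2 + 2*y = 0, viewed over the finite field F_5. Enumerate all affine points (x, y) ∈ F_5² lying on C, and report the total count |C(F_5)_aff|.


Affine F_5-points: {(0, 0), (3, 0), (4, 3)}; count = 3.

For each of the 25 pairs (x, y) ∈ F_5², evaluate f(x, y) mod 5. Record the zeros.
  x = 0: [0↦0, 1↦2, 2↦3, 3↦4, 4↦1]  zeros at y ∈ {0}
  x = 1: [0↦1, 1↦4, 2↦1, 3↦3, 4↦1]  zeros at y ∈ ∅
  x = 2: [0↦1, 1↦2, 2↦2, 3↦2, 4↦3]  zeros at y ∈ ∅
  x = 3: [0↦0, 1↦1, 2↦1, 3↦1, 4↦2]  zeros at y ∈ {0}
  x = 4: [0↦3, 1↦1, 2↦3, 3↦0, 4↦3]  zeros at y ∈ {3}
Collecting zeros: affine points = {(0, 0), (3, 0), (4, 3)}.
Total count |C(F_5)_aff| = 3.


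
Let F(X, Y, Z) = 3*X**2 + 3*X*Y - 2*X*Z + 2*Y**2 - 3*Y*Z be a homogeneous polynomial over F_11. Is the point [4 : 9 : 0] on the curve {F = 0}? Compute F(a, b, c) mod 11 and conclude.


F(4,9,0) ≡ 10 (mod 11); P is NOT on the curve.

Evaluate F(4, 9, 0) term-by-term (mod 11).
  3*X**2 ↦ 3·16·1·1 = 48
  3*X*Y ↦ 3·4·9·1 = 108
  -2*X*Z ↦ -2·4·1·0 = 0
  2*Y**2 ↦ 2·1·81·1 = 162
  -3*Y*Z ↦ -3·1·9·0 = 0
Sum: F(4, 9, 0) = (48) + (108) + (0) + (162) + (0) = 318.
Reducing mod 11: 318 ≡ 10 (mod 11).
Since F(a, b, c) ≡ 10 ≠ 0 (mod 11), P does NOT lie on the curve.


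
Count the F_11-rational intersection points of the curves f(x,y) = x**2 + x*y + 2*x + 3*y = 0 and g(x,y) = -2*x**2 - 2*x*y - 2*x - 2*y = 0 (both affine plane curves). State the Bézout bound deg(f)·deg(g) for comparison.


Common zeros: {(0, 0), (10, 6)}; count = 2; Bézout bound = 4.

deg(f) = 2, deg(g) = 2, so Bézout bound = 4.
Scan x ∈ F_11. For each x, list the y ∈ F_11 with f(x, y) ≡ 0 and those with g(x, y) ≡ 0 (mod 11); the common zeros in that column are the intersection.
  x = 0: f ≡ 0 at y ∈ {0}; g ≡ 0 at y ∈ {0}; common: {0}.
  x = 1: f ≡ 0 at y ∈ {2}; g ≡ 0 at y ∈ {10}; common: ∅.
  x = 2: f ≡ 0 at y ∈ {5}; g ≡ 0 at y ∈ {9}; common: ∅.
  x = 3: f ≡ 0 at y ∈ {3}; g ≡ 0 at y ∈ {8}; common: ∅.
  x = 4: f ≡ 0 at y ∈ {6}; g ≡ 0 at y ∈ {7}; common: ∅.
  x = 5: f ≡ 0 at y ∈ {8}; g ≡ 0 at y ∈ {6}; common: ∅.
  x = 6: f ≡ 0 at y ∈ {2}; g ≡ 0 at y ∈ {5}; common: ∅.
  x = 7: f ≡ 0 at y ∈ {8}; g ≡ 0 at y ∈ {4}; common: ∅.
  x = 8: f ≡ 0 at y ∈ ∅; g ≡ 0 at y ∈ {3}; common: ∅.
  x = 9: f ≡ 0 at y ∈ {0}; g ≡ 0 at y ∈ {2}; common: ∅.
  x = 10: f ≡ 0 at y ∈ {6}; g ≡ 0 at y ∈ {0, 1, 2, 3, 4, 5, 6, 7, 8, 9, 10}; common: {6}.
Collecting: common zeros = {(0, 0), (10, 6)}, so the count is 2.
Comparison with the Bézout bound: 2 ≤ 4 = deg(f)·deg(g), as expected for curves with no common component (the affine F_11-count falls short of the bound because intersections may lie at infinity, over extension fields, or carry multiplicity).


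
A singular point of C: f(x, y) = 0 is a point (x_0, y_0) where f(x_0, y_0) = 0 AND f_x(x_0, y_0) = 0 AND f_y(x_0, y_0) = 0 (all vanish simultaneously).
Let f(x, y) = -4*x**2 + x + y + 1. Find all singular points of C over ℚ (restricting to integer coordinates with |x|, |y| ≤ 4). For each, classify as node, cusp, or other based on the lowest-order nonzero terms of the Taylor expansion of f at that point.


No singular points in the scanned grid; C is smooth there.

Compute partial derivatives:
  f_x = 1 - 8*x.
  f_y = 1.
f_y = 1 is a nonzero constant, so f_y never vanishes: no point (x, y) can satisfy f = f_x = f_y = 0. In particular no (x, y) ∈ {−4, ..., 4}² is singular; the curve is smooth.


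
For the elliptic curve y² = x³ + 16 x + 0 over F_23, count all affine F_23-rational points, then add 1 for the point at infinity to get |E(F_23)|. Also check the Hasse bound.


Affine points = {(0, 0), (3, 11), (3, 12), (4, 6), (4, 17), (6, 6), (6, 17), (7, 8), (7, 15), (11, 9), (11, 14), (13, 6), (13, 17), (14, 1), (14, 22), (15, 2), (15, 21), (18, 5), (18, 18), (21, 11), (21, 12), (22, 11), (22, 12)}; affine count = 23; |E(F_23)| = 24.

Discriminant check: Δ ∝ 4a³ + 27b² = 4·16³ + 27·0² = 4·4096 + 27·0 ≡ 8 (mod 23). Nonzero ⇒ E is nonsingular.
For each x ∈ F_23, compute rhs = x³ + 16·x + 0 mod 23, then count y ∈ F_23 with y² ≡ rhs.
  x = 0: rhs = 0, matching y values: 0 (1 points).
  x = 1: rhs = 17, matching y values: none (0 points).
  x = 2: rhs = 17, matching y values: none (0 points).
  x = 3: rhs = 6, matching y values: 11, 12 (2 points).
  x = 4: rhs = 13, matching y values: 6, 17 (2 points).
  x = 5: rhs = 21, matching y values: none (0 points).
  x = 6: rhs = 13, matching y values: 6, 17 (2 points).
  x = 7: rhs = 18, matching y values: 8, 15 (2 points).
  x = 8: rhs = 19, matching y values: none (0 points).
  x = 9: rhs = 22, matching y values: none (0 points).
  x = 10: rhs = 10, matching y values: none (0 points).
  x = 11: rhs = 12, matching y values: 9, 14 (2 points).
  x = 12: rhs = 11, matching y values: none (0 points).
  x = 13: rhs = 13, matching y values: 6, 17 (2 points).
  x = 14: rhs = 1, matching y values: 1, 22 (2 points).
  x = 15: rhs = 4, matching y values: 2, 21 (2 points).
  x = 16: rhs = 5, matching y values: none (0 points).
  x = 17: rhs = 10, matching y values: none (0 points).
  x = 18: rhs = 2, matching y values: 5, 18 (2 points).
  x = 19: rhs = 10, matching y values: none (0 points).
  x = 20: rhs = 17, matching y values: none (0 points).
  x = 21: rhs = 6, matching y values: 11, 12 (2 points).
  x = 22: rhs = 6, matching y values: 11, 12 (2 points).
Total affine count: 23.
Full point count |E(F_23)| = 23 + 1 = 24.
Hasse bound: |24 − (23+1)| = |0| = 0 ≤ 2√23 ≈ 9.5917 ✓.
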